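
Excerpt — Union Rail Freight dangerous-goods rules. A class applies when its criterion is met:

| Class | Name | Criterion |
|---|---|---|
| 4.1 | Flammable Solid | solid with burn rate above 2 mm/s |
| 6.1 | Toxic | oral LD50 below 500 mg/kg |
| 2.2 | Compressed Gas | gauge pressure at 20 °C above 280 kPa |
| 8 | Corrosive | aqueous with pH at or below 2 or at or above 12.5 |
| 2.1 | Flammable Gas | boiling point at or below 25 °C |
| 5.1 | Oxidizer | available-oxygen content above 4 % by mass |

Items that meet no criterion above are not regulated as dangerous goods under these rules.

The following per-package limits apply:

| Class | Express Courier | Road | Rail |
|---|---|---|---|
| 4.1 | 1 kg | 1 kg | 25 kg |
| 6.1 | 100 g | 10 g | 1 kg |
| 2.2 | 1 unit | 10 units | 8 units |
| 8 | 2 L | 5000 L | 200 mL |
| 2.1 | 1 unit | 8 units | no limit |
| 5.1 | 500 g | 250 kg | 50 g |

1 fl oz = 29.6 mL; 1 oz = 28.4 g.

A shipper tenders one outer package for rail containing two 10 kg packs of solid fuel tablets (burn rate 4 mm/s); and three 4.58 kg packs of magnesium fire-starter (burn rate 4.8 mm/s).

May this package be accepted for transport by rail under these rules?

No

With burn rate 4 mm/s (> 2 mm/s), the solid fuel tablets fall in Class 4.1.
Burn rate 4.8 mm/s meets the Class 4.1 criterion (Flammable Solid), so the magnesium fire-starter is Class 4.1.
Total Class 4.1: (two 10 kg packs = 20 kg) + (three 4.58 kg packs = 13.74 kg) = 33.74 kg.
That exceeds the Class 4.1 rail limit of 25 kg.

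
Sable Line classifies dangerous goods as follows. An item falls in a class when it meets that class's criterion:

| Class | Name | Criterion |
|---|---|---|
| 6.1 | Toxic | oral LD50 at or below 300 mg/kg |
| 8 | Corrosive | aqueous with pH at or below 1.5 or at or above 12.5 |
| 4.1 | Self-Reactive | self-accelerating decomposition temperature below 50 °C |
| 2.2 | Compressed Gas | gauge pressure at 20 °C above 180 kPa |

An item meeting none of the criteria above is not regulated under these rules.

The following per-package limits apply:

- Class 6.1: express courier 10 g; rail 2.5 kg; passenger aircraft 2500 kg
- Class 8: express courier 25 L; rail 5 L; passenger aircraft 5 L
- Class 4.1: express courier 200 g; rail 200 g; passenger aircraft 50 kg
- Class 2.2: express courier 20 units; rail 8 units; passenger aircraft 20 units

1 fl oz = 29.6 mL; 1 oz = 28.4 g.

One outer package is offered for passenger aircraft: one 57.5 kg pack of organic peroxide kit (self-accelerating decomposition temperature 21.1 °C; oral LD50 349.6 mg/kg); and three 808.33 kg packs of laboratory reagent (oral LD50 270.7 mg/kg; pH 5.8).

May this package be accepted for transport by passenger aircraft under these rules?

The organic peroxide kit has self-accelerating decomposition temperature 21.1 °C, which is < 50 °C, so it is Class 4.1 (Self-Reactive).
The laboratory reagent has oral LD50 270.7 mg/kg, which is ≤ 300 mg/kg, so it is Class 6.1 (Toxic).
Class 4.1 quantity: 57.5 kg.
57.5 kg > 50 kg (passenger aircraft limit, Class 4.1) — over the limit.
Class 6.1 quantity: three 808.33 kg packs = 2424.99 kg.
2424.99 kg ≤ 2500 kg (passenger aircraft limit, Class 6.1) — within limit.

No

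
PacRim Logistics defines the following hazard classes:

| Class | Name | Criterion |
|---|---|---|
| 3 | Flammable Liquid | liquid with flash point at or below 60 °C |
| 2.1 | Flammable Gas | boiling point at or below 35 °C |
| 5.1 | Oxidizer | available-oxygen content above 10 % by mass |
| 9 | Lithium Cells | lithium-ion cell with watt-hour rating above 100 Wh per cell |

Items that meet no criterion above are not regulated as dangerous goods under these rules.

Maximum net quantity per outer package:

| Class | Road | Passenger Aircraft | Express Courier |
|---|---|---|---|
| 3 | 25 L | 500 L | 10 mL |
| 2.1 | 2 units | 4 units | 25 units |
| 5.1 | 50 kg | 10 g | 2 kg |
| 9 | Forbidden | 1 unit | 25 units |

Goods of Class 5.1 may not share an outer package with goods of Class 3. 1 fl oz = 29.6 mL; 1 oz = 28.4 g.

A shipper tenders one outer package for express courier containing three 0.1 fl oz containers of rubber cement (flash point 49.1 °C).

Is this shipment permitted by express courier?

With flash point 49.1 °C (≤ 60 °C), the rubber cement falls in Class 3.
Class 3 quantity: three 0.1 fl oz containers = 8.88 mL.
8.88 mL is within the express courier limit of 10 mL for Class 3.

Yes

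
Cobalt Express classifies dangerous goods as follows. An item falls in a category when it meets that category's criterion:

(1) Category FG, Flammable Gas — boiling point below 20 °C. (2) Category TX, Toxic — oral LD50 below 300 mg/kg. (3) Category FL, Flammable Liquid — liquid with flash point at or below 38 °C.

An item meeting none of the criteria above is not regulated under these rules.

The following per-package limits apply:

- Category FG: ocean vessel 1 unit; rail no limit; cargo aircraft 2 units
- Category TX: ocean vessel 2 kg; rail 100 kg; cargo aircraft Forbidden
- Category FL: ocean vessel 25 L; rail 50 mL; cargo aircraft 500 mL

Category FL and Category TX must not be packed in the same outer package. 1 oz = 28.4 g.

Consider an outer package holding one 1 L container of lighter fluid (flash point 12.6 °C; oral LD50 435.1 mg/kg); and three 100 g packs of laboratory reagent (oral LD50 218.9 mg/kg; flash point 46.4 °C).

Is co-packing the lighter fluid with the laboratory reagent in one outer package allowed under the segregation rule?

No

Flash point 12.6 °C meets the Category FL criterion (Flammable Liquid), so the lighter fluid is Category FL.
With oral LD50 218.9 mg/kg (< 300 mg/kg), the laboratory reagent falls in Category TX.
Category FL and Category TX may not share an outer package.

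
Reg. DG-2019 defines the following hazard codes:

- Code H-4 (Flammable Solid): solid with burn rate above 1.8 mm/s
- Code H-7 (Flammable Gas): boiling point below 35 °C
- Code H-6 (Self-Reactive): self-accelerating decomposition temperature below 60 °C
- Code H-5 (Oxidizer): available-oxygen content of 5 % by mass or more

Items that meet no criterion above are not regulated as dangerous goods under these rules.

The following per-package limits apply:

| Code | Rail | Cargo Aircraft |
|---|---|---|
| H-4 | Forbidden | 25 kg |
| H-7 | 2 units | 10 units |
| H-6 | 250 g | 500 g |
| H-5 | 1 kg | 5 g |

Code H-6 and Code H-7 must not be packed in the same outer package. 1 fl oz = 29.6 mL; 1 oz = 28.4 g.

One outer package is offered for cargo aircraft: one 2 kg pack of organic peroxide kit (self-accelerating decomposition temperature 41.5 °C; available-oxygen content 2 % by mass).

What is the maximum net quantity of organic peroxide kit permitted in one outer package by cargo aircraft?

Organic peroxide kit: self-accelerating decomposition temperature 41.5 °C < 60 °C → Code H-6 (Self-Reactive).
The cargo aircraft limit for Code H-6 is 500 g.

500 g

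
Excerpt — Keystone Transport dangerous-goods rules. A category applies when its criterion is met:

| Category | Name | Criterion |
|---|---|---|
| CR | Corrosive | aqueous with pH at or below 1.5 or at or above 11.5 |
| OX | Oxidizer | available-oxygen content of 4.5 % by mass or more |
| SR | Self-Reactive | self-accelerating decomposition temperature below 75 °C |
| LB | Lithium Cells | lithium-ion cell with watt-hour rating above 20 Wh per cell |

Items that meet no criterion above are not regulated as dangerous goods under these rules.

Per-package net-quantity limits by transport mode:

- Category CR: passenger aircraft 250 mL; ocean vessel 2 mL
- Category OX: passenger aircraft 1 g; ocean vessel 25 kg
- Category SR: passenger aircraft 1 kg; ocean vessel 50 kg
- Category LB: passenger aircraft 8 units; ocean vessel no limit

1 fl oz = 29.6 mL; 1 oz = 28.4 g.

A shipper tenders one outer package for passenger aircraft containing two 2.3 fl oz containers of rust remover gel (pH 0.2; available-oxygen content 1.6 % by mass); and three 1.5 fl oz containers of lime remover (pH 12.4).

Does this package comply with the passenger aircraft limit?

With pH 0.2 (≤ 1.5), the rust remover gel falls in Category CR.
With pH 12.4 (≥ 11.5), the lime remover falls in Category CR.
Category CR net quantity: (two 2.3 fl oz containers = 136.16 mL) + (three 1.5 fl oz containers = 133.2 mL) = 269.36 mL.
269.36 mL exceeds the passenger aircraft limit of 250 mL for Category CR.

No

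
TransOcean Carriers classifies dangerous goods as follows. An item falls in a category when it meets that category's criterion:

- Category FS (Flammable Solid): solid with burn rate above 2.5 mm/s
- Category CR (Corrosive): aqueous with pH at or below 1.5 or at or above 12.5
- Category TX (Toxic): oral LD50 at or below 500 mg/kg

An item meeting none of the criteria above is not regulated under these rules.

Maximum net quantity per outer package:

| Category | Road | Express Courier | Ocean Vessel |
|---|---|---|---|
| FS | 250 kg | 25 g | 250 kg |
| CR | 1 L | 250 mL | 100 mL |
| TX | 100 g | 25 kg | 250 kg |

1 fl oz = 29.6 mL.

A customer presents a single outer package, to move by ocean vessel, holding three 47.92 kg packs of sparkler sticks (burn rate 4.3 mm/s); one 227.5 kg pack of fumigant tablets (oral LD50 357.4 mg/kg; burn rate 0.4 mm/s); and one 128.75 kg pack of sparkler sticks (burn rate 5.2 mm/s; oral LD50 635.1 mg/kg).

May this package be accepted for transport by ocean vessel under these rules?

No

Burn rate 4.3 mm/s meets the Category FS criterion (Flammable Solid), so the sparkler sticks are Category FS.
Fumigant tablets: oral LD50 357.4 mg/kg ≤ 500 mg/kg → Category TX (Toxic).
Sparkler sticks: burn rate 5.2 mm/s > 2.5 mm/s → Category FS (Flammable Solid).
Total Category FS: (three 47.92 kg packs = 143.76 kg) + 128.75 kg = 272.51 kg.
272.51 kg > 250 kg (ocean vessel limit, Category FS) — over the limit.
Category TX quantity: 227.5 kg.
That is within the Category TX ocean vessel limit of 250 kg.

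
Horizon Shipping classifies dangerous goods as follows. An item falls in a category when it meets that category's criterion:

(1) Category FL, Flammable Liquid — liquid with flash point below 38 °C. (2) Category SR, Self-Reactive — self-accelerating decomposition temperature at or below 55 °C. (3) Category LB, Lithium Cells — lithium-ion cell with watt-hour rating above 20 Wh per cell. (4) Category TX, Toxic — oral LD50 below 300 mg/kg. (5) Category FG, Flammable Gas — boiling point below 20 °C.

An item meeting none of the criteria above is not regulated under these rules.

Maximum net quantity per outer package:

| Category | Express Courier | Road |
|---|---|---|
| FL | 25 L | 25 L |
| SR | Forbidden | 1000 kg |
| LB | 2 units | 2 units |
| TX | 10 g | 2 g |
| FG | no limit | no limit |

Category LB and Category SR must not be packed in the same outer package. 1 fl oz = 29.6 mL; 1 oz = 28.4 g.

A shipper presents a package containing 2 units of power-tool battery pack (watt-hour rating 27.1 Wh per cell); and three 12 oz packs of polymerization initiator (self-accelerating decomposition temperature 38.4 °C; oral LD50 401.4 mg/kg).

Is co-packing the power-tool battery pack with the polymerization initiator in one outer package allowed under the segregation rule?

The power-tool battery pack has watt-hour rating 27.1 Wh per cell, which is > 20 Wh per cell, so it is Category LB (Lithium Cells).
The polymerization initiator has self-accelerating decomposition temperature 38.4 °C, which is ≤ 55 °C, so it is Category SR (Self-Reactive).
Category LB and Category SR may not share an outer package.

No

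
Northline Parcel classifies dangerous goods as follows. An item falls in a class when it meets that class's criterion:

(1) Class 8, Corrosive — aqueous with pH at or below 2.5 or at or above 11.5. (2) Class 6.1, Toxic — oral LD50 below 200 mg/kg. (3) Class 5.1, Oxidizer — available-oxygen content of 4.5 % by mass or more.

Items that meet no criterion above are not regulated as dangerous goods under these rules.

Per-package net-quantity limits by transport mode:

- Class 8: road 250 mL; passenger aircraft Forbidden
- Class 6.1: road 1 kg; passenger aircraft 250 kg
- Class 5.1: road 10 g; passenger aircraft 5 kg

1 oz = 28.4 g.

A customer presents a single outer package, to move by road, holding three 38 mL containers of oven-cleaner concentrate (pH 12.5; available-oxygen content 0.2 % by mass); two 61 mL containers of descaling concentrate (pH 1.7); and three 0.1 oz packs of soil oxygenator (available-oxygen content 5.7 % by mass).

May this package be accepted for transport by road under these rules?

With pH 12.5 (≥ 11.5), the oven-cleaner concentrate falls in Class 8.
With pH 1.7 (≤ 2.5), the descaling concentrate falls in Class 8.
Soil oxygenator: available-oxygen content 5.7 % by mass ≥ 4.5 % by mass → Class 5.1 (Oxidizer).
Total Class 8: (three 38 mL containers = 114 mL) + (two 61 mL containers = 122 mL) = 236 mL.
236 mL is within the road limit of 250 mL for Class 8.
Class 5.1 quantity: three 0.1 oz packs = 8.52 g.
That is within the Class 5.1 road limit of 10 g.
Every hazard class is within its road limit and no segregation rule is violated.

Yes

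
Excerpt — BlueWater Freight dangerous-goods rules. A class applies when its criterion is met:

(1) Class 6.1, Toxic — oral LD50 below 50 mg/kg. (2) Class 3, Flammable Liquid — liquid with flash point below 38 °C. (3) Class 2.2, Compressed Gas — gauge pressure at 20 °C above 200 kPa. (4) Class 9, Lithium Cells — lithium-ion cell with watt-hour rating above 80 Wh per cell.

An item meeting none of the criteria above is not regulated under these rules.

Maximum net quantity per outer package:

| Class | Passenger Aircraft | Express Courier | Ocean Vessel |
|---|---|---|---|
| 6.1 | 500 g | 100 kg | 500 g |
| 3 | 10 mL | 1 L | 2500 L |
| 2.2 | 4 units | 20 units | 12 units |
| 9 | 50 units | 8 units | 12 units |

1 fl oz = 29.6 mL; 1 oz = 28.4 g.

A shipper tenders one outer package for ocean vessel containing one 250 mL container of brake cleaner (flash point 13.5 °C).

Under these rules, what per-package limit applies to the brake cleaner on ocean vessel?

2500 L

The brake cleaner has flash point 13.5 °C, which is < 38 °C, so it is Class 3 (Flammable Liquid).
The ocean vessel limit for Class 3 is 2500 L.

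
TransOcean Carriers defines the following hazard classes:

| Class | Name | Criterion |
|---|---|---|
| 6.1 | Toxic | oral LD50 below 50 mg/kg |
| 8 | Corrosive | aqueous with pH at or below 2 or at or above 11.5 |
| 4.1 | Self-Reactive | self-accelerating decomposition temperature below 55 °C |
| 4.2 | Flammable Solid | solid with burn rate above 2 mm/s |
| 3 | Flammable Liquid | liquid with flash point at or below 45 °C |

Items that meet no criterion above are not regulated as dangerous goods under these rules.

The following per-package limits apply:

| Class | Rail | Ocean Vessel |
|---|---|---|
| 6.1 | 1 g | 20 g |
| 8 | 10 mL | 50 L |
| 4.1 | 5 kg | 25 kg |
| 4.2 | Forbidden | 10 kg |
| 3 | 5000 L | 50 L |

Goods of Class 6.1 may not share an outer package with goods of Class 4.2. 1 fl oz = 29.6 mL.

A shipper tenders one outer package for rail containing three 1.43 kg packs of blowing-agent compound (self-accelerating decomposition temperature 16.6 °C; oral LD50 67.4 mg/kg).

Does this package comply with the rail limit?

Self-accelerating decomposition temperature 16.6 °C meets the Class 4.1 criterion (Self-Reactive), so the blowing-agent compound is Class 4.1.
Class 4.1 quantity: three 1.43 kg packs = 4.29 kg.
That is within the Class 4.1 rail limit of 5 kg.

Yes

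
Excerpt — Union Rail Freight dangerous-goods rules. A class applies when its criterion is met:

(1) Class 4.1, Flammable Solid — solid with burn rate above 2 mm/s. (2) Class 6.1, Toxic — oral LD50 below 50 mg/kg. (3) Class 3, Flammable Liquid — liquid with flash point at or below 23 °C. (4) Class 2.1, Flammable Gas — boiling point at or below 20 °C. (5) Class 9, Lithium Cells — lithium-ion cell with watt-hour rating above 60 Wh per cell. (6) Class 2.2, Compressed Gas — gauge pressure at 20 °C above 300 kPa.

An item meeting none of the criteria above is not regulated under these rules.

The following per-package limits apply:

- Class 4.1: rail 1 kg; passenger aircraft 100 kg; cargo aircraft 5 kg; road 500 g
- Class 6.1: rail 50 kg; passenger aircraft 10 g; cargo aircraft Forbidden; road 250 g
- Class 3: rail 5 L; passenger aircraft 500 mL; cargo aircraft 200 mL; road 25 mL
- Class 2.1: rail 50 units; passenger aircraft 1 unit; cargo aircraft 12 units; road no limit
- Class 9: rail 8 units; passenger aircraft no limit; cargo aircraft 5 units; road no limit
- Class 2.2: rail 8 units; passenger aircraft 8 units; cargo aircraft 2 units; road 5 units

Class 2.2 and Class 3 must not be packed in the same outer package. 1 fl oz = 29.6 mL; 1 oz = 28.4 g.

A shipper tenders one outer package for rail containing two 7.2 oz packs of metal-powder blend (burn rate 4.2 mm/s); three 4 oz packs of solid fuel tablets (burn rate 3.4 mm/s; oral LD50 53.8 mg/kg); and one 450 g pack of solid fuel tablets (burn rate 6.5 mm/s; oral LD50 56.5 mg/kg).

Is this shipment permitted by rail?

With burn rate 4.2 mm/s (> 2 mm/s), the metal-powder blend falls in Class 4.1.
With burn rate 3.4 mm/s (> 2 mm/s), the solid fuel tablets fall in Class 4.1.
Burn rate 6.5 mm/s meets the Class 4.1 criterion (Flammable Solid), so the solid fuel tablets are Class 4.1.
Total Class 4.1: (two 7.2 oz packs = 408.96 g) + (three 4 oz packs = 340.8 g) + 450 g = 1199.76 g.
1199.76 g > 1 kg (rail limit, Class 4.1) — over the limit.

No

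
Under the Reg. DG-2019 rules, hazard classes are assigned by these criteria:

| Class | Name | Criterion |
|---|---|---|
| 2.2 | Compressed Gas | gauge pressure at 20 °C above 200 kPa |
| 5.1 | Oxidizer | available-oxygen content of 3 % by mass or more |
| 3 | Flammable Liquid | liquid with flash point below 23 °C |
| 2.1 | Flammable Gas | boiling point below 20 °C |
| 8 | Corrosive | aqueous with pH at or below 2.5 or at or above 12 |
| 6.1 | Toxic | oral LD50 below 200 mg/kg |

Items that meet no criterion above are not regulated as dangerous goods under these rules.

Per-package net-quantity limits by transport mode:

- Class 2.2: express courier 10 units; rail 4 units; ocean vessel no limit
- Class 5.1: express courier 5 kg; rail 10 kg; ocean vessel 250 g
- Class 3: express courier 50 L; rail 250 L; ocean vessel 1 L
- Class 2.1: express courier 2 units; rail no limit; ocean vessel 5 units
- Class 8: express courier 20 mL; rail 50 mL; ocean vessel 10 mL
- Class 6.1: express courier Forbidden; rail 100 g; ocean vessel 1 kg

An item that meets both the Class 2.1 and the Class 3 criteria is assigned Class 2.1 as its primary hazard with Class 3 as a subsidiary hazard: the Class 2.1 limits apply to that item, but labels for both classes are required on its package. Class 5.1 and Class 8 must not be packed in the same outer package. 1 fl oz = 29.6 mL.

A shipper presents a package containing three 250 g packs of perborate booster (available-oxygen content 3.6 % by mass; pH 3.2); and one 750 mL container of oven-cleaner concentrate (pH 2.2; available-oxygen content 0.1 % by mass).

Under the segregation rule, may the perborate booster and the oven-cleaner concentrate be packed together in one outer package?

No

The perborate booster has available-oxygen content 3.6 % by mass, which is ≥ 3 % by mass, so it is Class 5.1 (Oxidizer).
With pH 2.2 (≤ 2.5), the oven-cleaner concentrate falls in Class 8.
Class 5.1 and Class 8 may not share an outer package.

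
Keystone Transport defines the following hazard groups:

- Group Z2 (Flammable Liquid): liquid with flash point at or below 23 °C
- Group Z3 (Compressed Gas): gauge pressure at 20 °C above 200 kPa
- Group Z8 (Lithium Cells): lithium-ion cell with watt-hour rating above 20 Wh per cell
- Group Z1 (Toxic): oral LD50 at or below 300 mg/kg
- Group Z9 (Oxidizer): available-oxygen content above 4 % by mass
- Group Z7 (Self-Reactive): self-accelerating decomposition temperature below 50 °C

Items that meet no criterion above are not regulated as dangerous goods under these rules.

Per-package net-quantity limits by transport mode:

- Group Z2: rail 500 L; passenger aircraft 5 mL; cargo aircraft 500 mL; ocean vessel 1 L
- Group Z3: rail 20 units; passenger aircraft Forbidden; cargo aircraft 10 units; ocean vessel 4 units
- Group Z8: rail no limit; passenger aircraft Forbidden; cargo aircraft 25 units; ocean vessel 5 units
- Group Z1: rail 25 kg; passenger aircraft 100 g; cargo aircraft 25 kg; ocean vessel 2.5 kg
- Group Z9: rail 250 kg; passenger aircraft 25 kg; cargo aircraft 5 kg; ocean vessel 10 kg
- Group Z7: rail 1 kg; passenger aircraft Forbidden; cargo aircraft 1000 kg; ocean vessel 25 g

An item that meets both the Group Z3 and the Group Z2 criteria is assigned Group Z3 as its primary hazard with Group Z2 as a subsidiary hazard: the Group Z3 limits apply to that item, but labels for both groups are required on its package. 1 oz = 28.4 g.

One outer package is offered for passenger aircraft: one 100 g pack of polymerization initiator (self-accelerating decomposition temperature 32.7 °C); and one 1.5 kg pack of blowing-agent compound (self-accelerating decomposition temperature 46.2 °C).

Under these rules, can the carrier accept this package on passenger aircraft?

Polymerization initiator: self-accelerating decomposition temperature 32.7 °C < 50 °C → Group Z7 (Self-Reactive).
The blowing-agent compound has self-accelerating decomposition temperature 46.2 °C, which is < 50 °C, so it is Group Z7 (Self-Reactive).
Total Group Z7: 100 g + 1.5 kg = 1.6 kg.
By passenger aircraft, Group Z7 is Forbidden regardless of quantity.

No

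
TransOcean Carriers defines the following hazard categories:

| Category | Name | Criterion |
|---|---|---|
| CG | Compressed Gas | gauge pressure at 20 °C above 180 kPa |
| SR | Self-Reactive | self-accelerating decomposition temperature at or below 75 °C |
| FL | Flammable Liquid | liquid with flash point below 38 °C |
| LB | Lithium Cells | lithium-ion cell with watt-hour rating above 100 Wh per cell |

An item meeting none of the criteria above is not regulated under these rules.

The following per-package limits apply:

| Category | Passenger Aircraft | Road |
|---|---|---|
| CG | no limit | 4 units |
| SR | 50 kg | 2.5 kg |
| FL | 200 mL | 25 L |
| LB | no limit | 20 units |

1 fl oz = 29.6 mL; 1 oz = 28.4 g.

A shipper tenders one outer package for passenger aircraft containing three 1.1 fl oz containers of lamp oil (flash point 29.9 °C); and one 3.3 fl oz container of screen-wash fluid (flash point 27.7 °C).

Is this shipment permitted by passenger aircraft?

Lamp oil: flash point 29.9 °C < 38 °C → Category FL (Flammable Liquid).
The screen-wash fluid has flash point 27.7 °C, which is < 38 °C, so it is Category FL (Flammable Liquid).
Category FL net quantity: (three 1.1 fl oz containers = 97.68 mL) + (one 3.3 fl oz container = 97.68 mL) = 195.36 mL.
That is within the Category FL passenger aircraft limit of 200 mL.

Yes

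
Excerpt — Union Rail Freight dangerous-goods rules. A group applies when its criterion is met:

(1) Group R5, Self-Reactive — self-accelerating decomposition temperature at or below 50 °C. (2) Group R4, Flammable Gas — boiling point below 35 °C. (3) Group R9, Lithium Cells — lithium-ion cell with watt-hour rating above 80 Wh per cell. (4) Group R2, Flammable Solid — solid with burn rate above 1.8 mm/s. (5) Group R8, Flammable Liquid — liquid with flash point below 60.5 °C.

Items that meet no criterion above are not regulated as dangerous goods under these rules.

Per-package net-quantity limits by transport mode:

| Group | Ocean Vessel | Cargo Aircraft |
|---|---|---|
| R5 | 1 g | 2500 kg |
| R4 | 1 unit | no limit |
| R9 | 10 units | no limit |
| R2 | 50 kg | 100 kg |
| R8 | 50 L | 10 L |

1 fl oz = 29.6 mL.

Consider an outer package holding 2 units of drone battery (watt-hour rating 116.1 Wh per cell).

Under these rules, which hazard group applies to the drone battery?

Drone battery: watt-hour rating 116.1 Wh per cell > 80 Wh per cell → Group R9 (Lithium Cells).

Group R9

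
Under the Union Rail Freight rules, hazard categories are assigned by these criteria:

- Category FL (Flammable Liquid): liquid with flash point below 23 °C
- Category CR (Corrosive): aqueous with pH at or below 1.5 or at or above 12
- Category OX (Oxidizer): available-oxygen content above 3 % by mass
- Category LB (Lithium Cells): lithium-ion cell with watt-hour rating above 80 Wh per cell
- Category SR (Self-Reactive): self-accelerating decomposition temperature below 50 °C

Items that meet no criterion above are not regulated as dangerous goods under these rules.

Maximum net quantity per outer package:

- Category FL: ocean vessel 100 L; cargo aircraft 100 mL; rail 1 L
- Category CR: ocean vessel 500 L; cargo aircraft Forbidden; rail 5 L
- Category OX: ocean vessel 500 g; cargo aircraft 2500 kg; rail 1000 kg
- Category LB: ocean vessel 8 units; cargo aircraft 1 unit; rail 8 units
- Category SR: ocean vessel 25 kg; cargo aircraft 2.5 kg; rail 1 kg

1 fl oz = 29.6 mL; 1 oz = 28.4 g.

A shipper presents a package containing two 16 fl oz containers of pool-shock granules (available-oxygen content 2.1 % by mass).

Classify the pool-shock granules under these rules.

available-oxygen content 2.1 % by mass is not above 3 % by mass, so Category OX does not apply.
No criterion is met, so the item is not regulated.

Not regulated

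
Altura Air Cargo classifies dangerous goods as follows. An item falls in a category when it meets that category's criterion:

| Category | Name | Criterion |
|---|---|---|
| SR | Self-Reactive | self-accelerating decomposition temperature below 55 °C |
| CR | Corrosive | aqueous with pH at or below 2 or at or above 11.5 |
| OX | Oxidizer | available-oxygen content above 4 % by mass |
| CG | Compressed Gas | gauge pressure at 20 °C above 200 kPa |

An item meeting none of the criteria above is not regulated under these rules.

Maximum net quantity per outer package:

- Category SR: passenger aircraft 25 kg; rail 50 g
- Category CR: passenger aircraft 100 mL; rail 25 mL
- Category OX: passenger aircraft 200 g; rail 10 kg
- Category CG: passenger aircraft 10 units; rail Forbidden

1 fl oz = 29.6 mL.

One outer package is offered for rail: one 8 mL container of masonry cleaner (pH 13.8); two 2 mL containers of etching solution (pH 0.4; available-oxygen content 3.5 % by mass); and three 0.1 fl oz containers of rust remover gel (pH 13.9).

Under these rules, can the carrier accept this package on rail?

pH 13.8 meets the Category CR criterion (Corrosive), so the masonry cleaner is Category CR.
The etching solution has pH 0.4, which is ≤ 2, so it is Category CR (Corrosive).
pH 13.9 meets the Category CR criterion (Corrosive), so the rust remover gel is Category CR.
Category CR net quantity: 8 mL + (two 2 mL containers = 4 mL) + (three 0.1 fl oz containers = 8.88 mL) = 20.88 mL.
20.88 mL ≤ 25 mL (rail limit, Category CR) — within limit.

Yes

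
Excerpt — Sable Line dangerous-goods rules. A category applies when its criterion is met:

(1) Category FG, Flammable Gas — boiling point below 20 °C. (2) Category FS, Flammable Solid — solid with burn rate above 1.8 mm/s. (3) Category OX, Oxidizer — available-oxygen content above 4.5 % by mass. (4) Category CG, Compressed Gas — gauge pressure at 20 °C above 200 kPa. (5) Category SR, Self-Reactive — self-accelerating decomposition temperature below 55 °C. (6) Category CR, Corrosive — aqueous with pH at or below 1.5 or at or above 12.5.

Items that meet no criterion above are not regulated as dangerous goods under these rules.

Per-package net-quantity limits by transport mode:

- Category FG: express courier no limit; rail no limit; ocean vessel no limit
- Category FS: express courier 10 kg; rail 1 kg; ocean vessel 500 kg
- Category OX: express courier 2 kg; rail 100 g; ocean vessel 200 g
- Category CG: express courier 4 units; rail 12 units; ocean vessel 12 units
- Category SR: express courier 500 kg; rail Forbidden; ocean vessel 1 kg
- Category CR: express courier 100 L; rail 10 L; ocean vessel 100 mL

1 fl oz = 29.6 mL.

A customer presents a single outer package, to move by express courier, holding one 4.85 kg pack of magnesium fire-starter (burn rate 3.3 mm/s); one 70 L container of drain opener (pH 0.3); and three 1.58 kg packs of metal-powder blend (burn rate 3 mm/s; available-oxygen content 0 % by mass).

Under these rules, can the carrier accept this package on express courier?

Burn rate 3.3 mm/s meets the Category FS criterion (Flammable Solid), so the magnesium fire-starter is Category FS.
The drain opener has pH 0.3, which is ≤ 1.5, so it is Category CR (Corrosive).
Metal-powder blend: burn rate 3 mm/s > 1.8 mm/s → Category FS (Flammable Solid).
Category CR quantity: 70 L.
70 L is within the express courier limit of 100 L for Category CR.
Category FS net quantity: 4.85 kg + (three 1.58 kg packs = 4.74 kg) = 9.59 kg.
9.59 kg ≤ 10 kg (express courier limit, Category FS) — within limit.
Every hazard category is within its express courier limit and no segregation rule is violated.

Yes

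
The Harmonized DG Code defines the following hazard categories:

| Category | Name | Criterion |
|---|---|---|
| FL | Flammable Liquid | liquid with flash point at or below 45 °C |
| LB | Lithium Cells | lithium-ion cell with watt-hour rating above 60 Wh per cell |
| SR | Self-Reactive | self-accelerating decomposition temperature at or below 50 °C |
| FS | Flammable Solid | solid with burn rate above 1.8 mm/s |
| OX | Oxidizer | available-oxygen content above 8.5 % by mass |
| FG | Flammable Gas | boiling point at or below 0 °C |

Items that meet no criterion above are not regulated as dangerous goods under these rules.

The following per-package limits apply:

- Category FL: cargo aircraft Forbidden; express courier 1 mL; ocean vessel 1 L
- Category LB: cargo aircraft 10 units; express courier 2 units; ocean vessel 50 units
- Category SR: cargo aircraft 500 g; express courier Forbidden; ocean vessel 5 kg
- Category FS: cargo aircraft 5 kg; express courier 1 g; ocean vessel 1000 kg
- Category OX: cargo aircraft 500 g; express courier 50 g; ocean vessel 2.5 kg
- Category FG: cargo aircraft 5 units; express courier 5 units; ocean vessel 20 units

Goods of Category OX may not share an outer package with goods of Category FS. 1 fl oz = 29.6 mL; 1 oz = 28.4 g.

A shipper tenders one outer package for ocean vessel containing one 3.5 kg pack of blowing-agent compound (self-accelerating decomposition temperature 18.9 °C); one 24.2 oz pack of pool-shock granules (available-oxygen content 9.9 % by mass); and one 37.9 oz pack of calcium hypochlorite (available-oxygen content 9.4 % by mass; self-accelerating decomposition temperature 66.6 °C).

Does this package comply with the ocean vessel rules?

Yes

With self-accelerating decomposition temperature 18.9 °C (≤ 50 °C), the blowing-agent compound falls in Category SR.
Pool-shock granules: available-oxygen content 9.9 % by mass > 8.5 % by mass → Category OX (Oxidizer).
The calcium hypochlorite has available-oxygen content 9.4 % by mass, which is > 8.5 % by mass, so it is Category OX (Oxidizer).
Total Category OX: (one 24.2 oz pack = 687.28 g) + (one 37.9 oz pack = 1076.36 g) = 1763.64 g.
That is within the Category OX ocean vessel limit of 2.5 kg.
Category SR quantity: 3.5 kg.
3.5 kg is within the ocean vessel limit of 5 kg for Category SR.
The segregation rule (Category OX with Category FS) does not apply to Category OX with Category SR.
Every hazard category is within its ocean vessel limit and no segregation rule is violated.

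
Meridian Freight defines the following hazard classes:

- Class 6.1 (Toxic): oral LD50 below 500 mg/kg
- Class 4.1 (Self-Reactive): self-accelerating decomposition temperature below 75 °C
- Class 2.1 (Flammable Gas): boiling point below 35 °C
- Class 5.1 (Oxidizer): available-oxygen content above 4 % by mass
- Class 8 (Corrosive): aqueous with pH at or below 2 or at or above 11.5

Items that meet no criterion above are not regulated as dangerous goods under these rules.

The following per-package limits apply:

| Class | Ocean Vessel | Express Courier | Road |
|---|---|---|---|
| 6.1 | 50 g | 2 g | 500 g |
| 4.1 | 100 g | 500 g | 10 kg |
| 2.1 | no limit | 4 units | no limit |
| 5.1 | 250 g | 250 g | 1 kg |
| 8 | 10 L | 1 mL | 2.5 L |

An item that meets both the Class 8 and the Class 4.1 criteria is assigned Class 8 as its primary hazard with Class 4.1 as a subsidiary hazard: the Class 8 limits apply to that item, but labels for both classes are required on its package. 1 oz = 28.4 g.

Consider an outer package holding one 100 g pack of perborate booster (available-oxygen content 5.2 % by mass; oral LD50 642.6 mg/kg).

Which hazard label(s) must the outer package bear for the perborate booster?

Class 5.1

Available-oxygen content 5.2 % by mass meets the Class 5.1 criterion (Oxidizer), so the perborate booster is Class 5.1.
Only the Class 5.1 label is required.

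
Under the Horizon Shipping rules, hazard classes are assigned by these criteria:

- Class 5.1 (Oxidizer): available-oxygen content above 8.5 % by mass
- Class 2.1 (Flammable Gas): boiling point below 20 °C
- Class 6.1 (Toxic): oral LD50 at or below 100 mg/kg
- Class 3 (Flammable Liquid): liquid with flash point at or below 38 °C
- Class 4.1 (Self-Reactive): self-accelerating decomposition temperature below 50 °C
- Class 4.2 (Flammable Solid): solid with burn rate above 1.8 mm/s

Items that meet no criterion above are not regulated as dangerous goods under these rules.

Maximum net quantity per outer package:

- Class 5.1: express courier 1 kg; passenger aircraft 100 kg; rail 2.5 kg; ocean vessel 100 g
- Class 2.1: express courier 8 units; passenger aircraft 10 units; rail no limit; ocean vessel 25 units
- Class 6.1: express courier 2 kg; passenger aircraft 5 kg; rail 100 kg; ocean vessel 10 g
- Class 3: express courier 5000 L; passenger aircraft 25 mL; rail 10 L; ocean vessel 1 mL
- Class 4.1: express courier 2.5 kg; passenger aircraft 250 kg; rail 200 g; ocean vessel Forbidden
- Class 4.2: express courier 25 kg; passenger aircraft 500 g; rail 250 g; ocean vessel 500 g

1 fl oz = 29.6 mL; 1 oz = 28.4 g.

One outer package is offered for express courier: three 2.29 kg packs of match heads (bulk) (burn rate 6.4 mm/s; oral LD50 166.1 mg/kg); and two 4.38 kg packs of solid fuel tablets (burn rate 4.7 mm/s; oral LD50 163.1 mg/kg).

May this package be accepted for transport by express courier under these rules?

The match heads (bulk) have burn rate 6.4 mm/s, which is > 1.8 mm/s, so they are Class 4.2 (Flammable Solid).
With burn rate 4.7 mm/s (> 1.8 mm/s), the solid fuel tablets fall in Class 4.2.
Class 4.2 net quantity: (three 2.29 kg packs = 6.87 kg) + (two 4.38 kg packs = 8.76 kg) = 15.63 kg.
That is within the Class 4.2 express courier limit of 25 kg.

Yes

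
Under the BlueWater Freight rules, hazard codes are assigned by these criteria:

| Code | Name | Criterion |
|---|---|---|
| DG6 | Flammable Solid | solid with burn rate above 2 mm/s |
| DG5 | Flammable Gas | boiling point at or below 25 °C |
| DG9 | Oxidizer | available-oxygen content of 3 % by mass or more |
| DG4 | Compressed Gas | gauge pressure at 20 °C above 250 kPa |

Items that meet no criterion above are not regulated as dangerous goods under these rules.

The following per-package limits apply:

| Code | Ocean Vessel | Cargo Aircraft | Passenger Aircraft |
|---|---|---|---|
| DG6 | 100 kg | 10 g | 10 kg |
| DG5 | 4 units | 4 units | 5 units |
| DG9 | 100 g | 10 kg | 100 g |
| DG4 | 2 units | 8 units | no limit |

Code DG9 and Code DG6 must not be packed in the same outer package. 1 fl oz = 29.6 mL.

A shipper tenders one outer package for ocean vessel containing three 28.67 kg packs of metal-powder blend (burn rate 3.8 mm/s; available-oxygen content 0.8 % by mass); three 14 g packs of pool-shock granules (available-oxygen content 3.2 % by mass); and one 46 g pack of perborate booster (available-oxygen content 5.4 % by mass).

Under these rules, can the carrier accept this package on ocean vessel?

No

The metal-powder blend has burn rate 3.8 mm/s, which is > 2 mm/s, so it is Code DG6 (Flammable Solid).
Available-oxygen content 3.2 % by mass meets the Code DG9 criterion (Oxidizer), so the pool-shock granules are Code DG9.
The perborate booster has available-oxygen content 5.4 % by mass, which is ≥ 3 % by mass, so it is Code DG9 (Oxidizer).
Total Code DG9: (three 14 g packs = 42 g) + 46 g = 88 g.
88 g ≤ 100 g (ocean vessel limit, Code DG9) — within limit.
Code DG6 quantity: three 28.67 kg packs = 86.01 kg.
86.01 kg is within the ocean vessel limit of 100 kg for Code DG6.
Code DG9 and Code DG6 may not share an outer package.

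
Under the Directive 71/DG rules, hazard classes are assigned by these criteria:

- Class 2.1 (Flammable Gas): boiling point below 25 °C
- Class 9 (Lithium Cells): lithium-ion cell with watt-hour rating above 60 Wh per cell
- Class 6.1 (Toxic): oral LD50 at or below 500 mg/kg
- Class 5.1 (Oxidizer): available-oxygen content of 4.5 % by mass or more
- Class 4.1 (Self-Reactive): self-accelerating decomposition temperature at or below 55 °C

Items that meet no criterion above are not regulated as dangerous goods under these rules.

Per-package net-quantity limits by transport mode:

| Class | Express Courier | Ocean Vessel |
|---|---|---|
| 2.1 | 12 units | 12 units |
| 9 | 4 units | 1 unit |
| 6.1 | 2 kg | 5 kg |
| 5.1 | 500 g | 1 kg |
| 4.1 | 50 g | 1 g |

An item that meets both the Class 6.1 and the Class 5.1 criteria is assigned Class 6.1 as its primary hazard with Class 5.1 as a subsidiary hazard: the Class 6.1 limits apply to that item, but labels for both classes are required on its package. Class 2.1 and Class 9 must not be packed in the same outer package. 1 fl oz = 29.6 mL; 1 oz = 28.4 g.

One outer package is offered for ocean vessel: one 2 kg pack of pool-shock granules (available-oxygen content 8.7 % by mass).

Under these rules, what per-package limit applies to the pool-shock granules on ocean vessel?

1 kg

Available-oxygen content 8.7 % by mass meets the Class 5.1 criterion (Oxidizer), so the pool-shock granules are Class 5.1.
The ocean vessel limit for Class 5.1 is 1 kg.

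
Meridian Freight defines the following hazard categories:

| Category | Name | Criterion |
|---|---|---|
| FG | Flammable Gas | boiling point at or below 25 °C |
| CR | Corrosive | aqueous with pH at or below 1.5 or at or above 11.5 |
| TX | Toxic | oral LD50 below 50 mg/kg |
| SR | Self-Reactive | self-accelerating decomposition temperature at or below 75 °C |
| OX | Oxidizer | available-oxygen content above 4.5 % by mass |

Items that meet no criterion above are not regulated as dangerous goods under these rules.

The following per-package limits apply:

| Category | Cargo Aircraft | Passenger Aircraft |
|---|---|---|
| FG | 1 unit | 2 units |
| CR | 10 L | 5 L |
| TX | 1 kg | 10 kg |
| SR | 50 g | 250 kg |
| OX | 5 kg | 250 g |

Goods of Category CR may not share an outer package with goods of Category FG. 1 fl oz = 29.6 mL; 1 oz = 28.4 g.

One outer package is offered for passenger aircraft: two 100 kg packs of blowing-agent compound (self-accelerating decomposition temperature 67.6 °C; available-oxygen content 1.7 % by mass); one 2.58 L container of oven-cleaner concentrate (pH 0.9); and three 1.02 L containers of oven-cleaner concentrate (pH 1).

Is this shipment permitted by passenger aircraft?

The blowing-agent compound has self-accelerating decomposition temperature 67.6 °C, which is ≤ 75 °C, so it is Category SR (Self-Reactive).
Oven-cleaner concentrate: pH 0.9 ≤ 1.5 → Category CR (Corrosive).
Oven-cleaner concentrate: pH 1 ≤ 1.5 → Category CR (Corrosive).
Category SR quantity: two 100 kg packs = 200 kg.
That is within the Category SR passenger aircraft limit of 250 kg.
Total Category CR: 2.58 L + (three 1.02 L containers = 3.06 L) = 5.64 L.
5.64 L exceeds the passenger aircraft limit of 5 L for Category CR.
The segregation rule (Category CR with Category FG) does not apply to Category SR with Category CR.

No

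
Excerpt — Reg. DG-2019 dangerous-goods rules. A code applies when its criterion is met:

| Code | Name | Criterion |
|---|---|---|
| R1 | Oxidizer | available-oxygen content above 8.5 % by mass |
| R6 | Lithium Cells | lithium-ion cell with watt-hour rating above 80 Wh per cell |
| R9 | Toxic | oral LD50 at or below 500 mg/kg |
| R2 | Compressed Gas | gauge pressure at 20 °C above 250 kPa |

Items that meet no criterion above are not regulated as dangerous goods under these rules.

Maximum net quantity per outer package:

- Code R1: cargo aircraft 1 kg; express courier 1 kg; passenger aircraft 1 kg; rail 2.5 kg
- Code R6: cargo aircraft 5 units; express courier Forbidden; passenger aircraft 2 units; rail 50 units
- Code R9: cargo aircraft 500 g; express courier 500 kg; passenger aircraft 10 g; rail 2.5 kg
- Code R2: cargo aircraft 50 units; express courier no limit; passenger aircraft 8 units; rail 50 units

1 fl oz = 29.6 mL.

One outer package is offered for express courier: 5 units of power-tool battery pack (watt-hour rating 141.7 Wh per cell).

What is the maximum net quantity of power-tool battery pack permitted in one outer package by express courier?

Power-tool battery pack: watt-hour rating 141.7 Wh per cell > 80 Wh per cell → Code R6 (Lithium Cells).
The express courier limit for Code R6 is Forbidden.

Forbidden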